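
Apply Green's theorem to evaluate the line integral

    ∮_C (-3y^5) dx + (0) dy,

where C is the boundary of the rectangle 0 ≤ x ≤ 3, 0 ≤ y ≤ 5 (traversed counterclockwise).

Green's theorem converts the closed line integral into a double integral over the enclosed region D:

    ∮_C P dx + Q dy = ∬_D (∂Q/∂x - ∂P/∂y) dA.

Here P = -3y^5, Q = 0, so

    ∂Q/∂x = 0,    ∂P/∂y = -15y^4,
    ∂Q/∂x - ∂P/∂y = 15y^4.

D is the region 0 ≤ x ≤ 3, 0 ≤ y ≤ 5. Evaluating the double integral:

    ∬_D (15y^4) dA = ∫_0^{3} ∫_0^{5} (15y^4) dy dx.

Inner (y from 0 to 5): 9375.
Outer (x from 0 to 3): 28125.

Therefore ∮_C P dx + Q dy = 28125.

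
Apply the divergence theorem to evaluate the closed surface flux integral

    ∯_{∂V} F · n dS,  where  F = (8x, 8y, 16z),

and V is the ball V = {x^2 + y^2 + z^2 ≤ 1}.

By the divergence theorem,

    ∯_{∂V} F · n dS = ∭_V (∇ · F) dV.

Compute the divergence:
    ∇ · F = ∂F_x/∂x + ∂F_y/∂y + ∂F_z/∂z = 8 + 8 + 16 = 32.

In spherical coordinates, x = ρ sin(φ) cos(θ), y = ρ sin(φ) sin(θ), z = ρ cos(φ), dV = ρ^2 sin(φ) dρ dφ dθ, with 0 ≤ ρ ≤ 1, 0 ≤ φ ≤ π, 0 ≤ θ ≤ 2π.

The integrand, after substitution and multiplying by the volume element, becomes (32) · ρ^2 sin(φ), so

    ∭_V (∇·F) dV = ∫_0^{2π} ∫_0^{π} ∫_0^{1} (32) · ρ^2 sin(φ) dρ dφ dθ.

Inner (ρ from 0 to 1): 32sin(φ)/3.
Middle (φ from 0 to π): 64/3.
Outer (θ from 0 to 2π): 128π/3.

Therefore ∯_{∂V} F · n dS = 128π/3.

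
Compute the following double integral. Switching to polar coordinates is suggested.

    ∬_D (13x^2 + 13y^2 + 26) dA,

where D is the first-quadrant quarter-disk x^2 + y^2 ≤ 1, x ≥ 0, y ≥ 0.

The region D is 0 ≤ r ≤ 1, 0 ≤ θ ≤ π/2 in polar coordinates, where x = r cos(θ), y = r sin(θ), and dA = r dr dθ.

Under the substitution, the integrand becomes 13r^2 + 26, so

    ∬_D (13x^2 + 13y^2 + 26) dA = ∫_{0}^{π/2} ∫_{0}^{1} (13r^2 + 26) · r dr dθ.

Inner integral (in r): ∫_{0}^{1} (13r^2 + 26) · r dr = 65/4.

Outer integral (in θ): ∫_{0}^{π/2} (65/4) dθ = 65π/8.

Therefore ∬_D (13x^2 + 13y^2 + 26) dA = 65π/8.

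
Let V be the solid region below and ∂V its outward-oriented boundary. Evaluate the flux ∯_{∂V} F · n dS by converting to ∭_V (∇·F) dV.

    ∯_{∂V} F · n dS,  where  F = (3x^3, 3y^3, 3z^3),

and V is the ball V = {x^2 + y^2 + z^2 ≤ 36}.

By the divergence theorem,

    ∯_{∂V} F · n dS = ∭_V (∇ · F) dV.

Compute the divergence:
    ∇ · F = ∂F_x/∂x + ∂F_y/∂y + ∂F_z/∂z = 9x^2 + 9y^2 + 9z^2.

In spherical coordinates, x = ρ sin(φ) cos(θ), y = ρ sin(φ) sin(θ), z = ρ cos(φ), dV = ρ^2 sin(φ) dρ dφ dθ, with 0 ≤ ρ ≤ 6, 0 ≤ φ ≤ π, 0 ≤ θ ≤ 2π.

The integrand, after substitution and multiplying by the volume element, becomes (9ρ^2) · ρ^2 sin(φ), so

    ∭_V (∇·F) dV = ∫_0^{2π} ∫_0^{π} ∫_0^{6} (9ρ^2) · ρ^2 sin(φ) dρ dφ dθ.

Inner (ρ from 0 to 6): 69984sin(φ)/5.
Middle (φ from 0 to π): 139968/5.
Outer (θ from 0 to 2π): 279936π/5.

Therefore ∯_{∂V} F · n dS = 279936π/5.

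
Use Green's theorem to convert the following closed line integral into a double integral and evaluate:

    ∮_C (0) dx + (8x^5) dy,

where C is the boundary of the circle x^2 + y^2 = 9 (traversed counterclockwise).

Green's theorem converts the closed line integral into a double integral over the enclosed region D:

    ∮_C P dx + Q dy = ∬_D (∂Q/∂x - ∂P/∂y) dA.

Here P = 0, Q = 8x^5, so

    ∂Q/∂x = 40x^4,    ∂P/∂y = 0,
    ∂Q/∂x - ∂P/∂y = 40x^4.

D is the region x^2 + y^2 ≤ 9. Evaluating the double integral:

In polar coordinates (x = r cos θ, y = r sin θ, dA = r dr dθ) the integrand becomes 40r^4cos(θ)^4, so

    ∬_D (40x^4) dA = ∫_0^{2π} ∫_0^{3} (40r^4cos(θ)^4) · r dr dθ.

Inner (r from 0 to 3): 4860cos(θ)^4.
Outer (θ from 0 to 2π): 3645π.

Therefore ∮_C P dx + Q dy = 3645π.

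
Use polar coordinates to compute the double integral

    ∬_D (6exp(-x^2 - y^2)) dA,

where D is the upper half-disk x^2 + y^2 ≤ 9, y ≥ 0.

The region D is 0 ≤ r ≤ 3, 0 ≤ θ ≤ π in polar coordinates, where x = r cos(θ), y = r sin(θ), and dA = r dr dθ.

Under the substitution, the integrand becomes 6exp(-r^2), so

    ∬_D (6exp(-x^2 - y^2)) dA = ∫_{0}^{π} ∫_{0}^{3} (6exp(-r^2)) · r dr dθ.

Inner integral (in r): ∫_{0}^{3} (6exp(-r^2)) · r dr = 3 - 3exp(-9).

Outer integral (in θ): ∫_{0}^{π} (3 - 3exp(-9)) dθ = -3π exp(-9) + 3π.

Therefore ∬_D (6exp(-x^2 - y^2)) dA = -3π exp(-9) + 3π.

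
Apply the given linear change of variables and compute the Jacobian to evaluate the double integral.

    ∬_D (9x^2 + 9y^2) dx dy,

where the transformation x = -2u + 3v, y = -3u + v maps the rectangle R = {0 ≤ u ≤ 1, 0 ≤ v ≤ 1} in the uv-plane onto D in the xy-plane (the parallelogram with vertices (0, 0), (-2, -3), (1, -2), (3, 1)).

Compute the Jacobian determinant of (x, y) with respect to (u, v):

    ∂(x,y)/∂(u,v) = | -2  3 | = (-2)(1) - (3)(-3) = 7.
                   | -3  1 |

Its absolute value is |J| = 7 (the area scaling factor).

Substituting x = -2u + 3v, y = -3u + v into the integrand,

    9x^2 + 9y^2 → 117u^2 - 162u v + 90v^2,

so the integral becomes

    ∬_R (117u^2 - 162u v + 90v^2) · |J| du dv = ∫_0^1 ∫_0^1 (819u^2 - 1134u v + 630v^2) dv du.

Inner (v): 819u^2 - 567u + 210.
Outer (u): 399/2.

Therefore ∬_D (9x^2 + 9y^2) dx dy = 399/2.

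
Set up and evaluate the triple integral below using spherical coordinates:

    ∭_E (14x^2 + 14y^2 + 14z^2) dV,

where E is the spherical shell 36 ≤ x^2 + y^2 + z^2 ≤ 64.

In spherical coordinates, x = ρ sin(φ) cos(θ), y = ρ sin(φ) sin(θ), z = ρ cos(φ), and dV = ρ^2 sin(φ) dρ dφ dθ.

The integrand becomes 14ρ^2, so

    ∭_E (14x^2 + 14y^2 + 14z^2) dV = ∫_{0}^{2π} ∫_{0}^{π} ∫_{6}^{8} (14ρ^2) · ρ^2 sin(φ) dρ dφ dθ.

Inner (ρ): 349888sin(φ)/5.
Middle (φ): 699776/5.
Outer (θ): 1399552π/5.

Therefore the triple integral equals 1399552π/5.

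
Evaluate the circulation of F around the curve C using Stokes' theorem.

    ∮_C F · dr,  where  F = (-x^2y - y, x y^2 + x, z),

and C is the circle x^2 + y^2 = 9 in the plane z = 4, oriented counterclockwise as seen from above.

Let S be the flat disk x^2 + y^2 ≤ 9 in the plane z = 4, with upward unit normal n̂ = ẑ. By Stokes' theorem,

    ∮_C F · dr = ∬_S (∇ × F) · n̂ dS = ∬_D (curl F)_z dA,

where D is the disk x^2 + y^2 ≤ 9.

Compute the curl of F = (-x^2y - y, x y^2 + x, z):
    (∇ × F)_x = ∂F_z/∂y - ∂F_y/∂z = 0,
    (∇ × F)_y = ∂F_x/∂z - ∂F_z/∂x = 0,
    (∇ × F)_z = ∂F_y/∂x - ∂F_x/∂y = x^2 + y^2 + 2.

On z = 4, (curl F)_z = x^2 + y^2 + 2.

Convert to polar (x = r cos θ, y = r sin θ, dA = r dr dθ); the integrand becomes r^2 + 2, so

    ∬_D (curl F)_z dA = ∫_0^{2π} ∫_0^{3} (r^2 + 2) · r dr dθ.

Inner (r from 0 to 3): 117/4.
Outer (θ from 0 to 2π): 117π/2.

Therefore ∮_C F · dr = 117π/2.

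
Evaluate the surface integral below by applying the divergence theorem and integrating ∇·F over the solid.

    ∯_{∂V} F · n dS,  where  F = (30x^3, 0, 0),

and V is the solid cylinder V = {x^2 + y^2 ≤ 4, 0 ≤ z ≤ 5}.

By the divergence theorem,

    ∯_{∂V} F · n dS = ∭_V (∇ · F) dV.

Compute the divergence:
    ∇ · F = ∂F_x/∂x + ∂F_y/∂y + ∂F_z/∂z = 90x^2 + 0 + 0 = 90x^2.

In cylindrical coordinates, x = r cos(θ), y = r sin(θ), z = z, dV = r dr dθ dz, with 0 ≤ r ≤ 2, 0 ≤ θ ≤ 2π, 0 ≤ z ≤ 5.

The integrand, after substitution and multiplying by the volume element, becomes (90r^2cos(θ)^2) · r, so

    ∭_V (∇·F) dV = ∫_0^{2π} ∫_0^{2} ∫_0^{5} (90r^2cos(θ)^2) · r dz dr dθ.

Inner (z from 0 to 5): 450r^3cos(θ)^2.
Middle (r from 0 to 2): 1800cos(θ)^2.
Outer (θ from 0 to 2π): 1800π.

Therefore ∯_{∂V} F · n dS = 1800π.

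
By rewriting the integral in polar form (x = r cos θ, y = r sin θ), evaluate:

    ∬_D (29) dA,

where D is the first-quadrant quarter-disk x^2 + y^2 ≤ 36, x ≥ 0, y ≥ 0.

The region D is 0 ≤ r ≤ 6, 0 ≤ θ ≤ π/2 in polar coordinates, where x = r cos(θ), y = r sin(θ), and dA = r dr dθ.

Under the substitution, the integrand becomes 29, so

    ∬_D (29) dA = ∫_{0}^{π/2} ∫_{0}^{6} (29) · r dr dθ.

Inner integral (in r): ∫_{0}^{6} (29) · r dr = 522.

Outer integral (in θ): ∫_{0}^{π/2} (522) dθ = 261π.

Therefore ∬_D (29) dA = 261π.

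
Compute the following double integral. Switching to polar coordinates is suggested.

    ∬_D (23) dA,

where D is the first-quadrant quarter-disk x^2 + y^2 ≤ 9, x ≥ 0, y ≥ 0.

The region D is 0 ≤ r ≤ 3, 0 ≤ θ ≤ π/2 in polar coordinates, where x = r cos(θ), y = r sin(θ), and dA = r dr dθ.

Under the substitution, the integrand becomes 23, so

    ∬_D (23) dA = ∫_{0}^{π/2} ∫_{0}^{3} (23) · r dr dθ.

Inner integral (in r): ∫_{0}^{3} (23) · r dr = 207/2.

Outer integral (in θ): ∫_{0}^{π/2} (207/2) dθ = 207π/4.

Therefore ∬_D (23) dA = 207π/4.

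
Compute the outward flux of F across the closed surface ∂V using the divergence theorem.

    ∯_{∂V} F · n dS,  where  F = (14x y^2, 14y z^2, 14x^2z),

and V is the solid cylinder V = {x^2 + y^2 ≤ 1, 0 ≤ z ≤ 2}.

By the divergence theorem,

    ∯_{∂V} F · n dS = ∭_V (∇ · F) dV.

Compute the divergence:
    ∇ · F = ∂F_x/∂x + ∂F_y/∂y + ∂F_z/∂z = 14y^2 + 14z^2 + 14x^2 = 14x^2 + 14y^2 + 14z^2.

In cylindrical coordinates, x = r cos(θ), y = r sin(θ), z = z, dV = r dr dθ dz, with 0 ≤ r ≤ 1, 0 ≤ θ ≤ 2π, 0 ≤ z ≤ 2.

The integrand, after substitution and multiplying by the volume element, becomes (14r^2 + 14z^2) · r, so

    ∭_V (∇·F) dV = ∫_0^{2π} ∫_0^{1} ∫_0^{2} (14r^2 + 14z^2) · r dz dr dθ.

Inner (z from 0 to 2): 28r (r^2 + 4/3).
Middle (r from 0 to 1): 77/3.
Outer (θ from 0 to 2π): 154π/3.

Therefore ∯_{∂V} F · n dS = 154π/3.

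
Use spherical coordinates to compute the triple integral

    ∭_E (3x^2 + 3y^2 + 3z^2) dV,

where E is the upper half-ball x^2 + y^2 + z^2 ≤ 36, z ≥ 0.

In spherical coordinates, x = ρ sin(φ) cos(θ), y = ρ sin(φ) sin(θ), z = ρ cos(φ), and dV = ρ^2 sin(φ) dρ dφ dθ.

The integrand becomes 3ρ^2, so

    ∭_E (3x^2 + 3y^2 + 3z^2) dV = ∫_{0}^{2π} ∫_{0}^{π/2} ∫_{0}^{6} (3ρ^2) · ρ^2 sin(φ) dρ dφ dθ.

Inner (ρ): 23328sin(φ)/5.
Middle (φ): 23328/5.
Outer (θ): 46656π/5.

Therefore the triple integral equals 46656π/5.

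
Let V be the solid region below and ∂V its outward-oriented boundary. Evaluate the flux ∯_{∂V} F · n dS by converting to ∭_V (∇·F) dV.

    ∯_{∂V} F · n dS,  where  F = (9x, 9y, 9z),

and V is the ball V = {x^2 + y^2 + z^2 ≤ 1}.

By the divergence theorem,

    ∯_{∂V} F · n dS = ∭_V (∇ · F) dV.

Compute the divergence:
    ∇ · F = ∂F_x/∂x + ∂F_y/∂y + ∂F_z/∂z = 9 + 9 + 9 = 27.

In spherical coordinates, x = ρ sin(φ) cos(θ), y = ρ sin(φ) sin(θ), z = ρ cos(φ), dV = ρ^2 sin(φ) dρ dφ dθ, with 0 ≤ ρ ≤ 1, 0 ≤ φ ≤ π, 0 ≤ θ ≤ 2π.

The integrand, after substitution and multiplying by the volume element, becomes (27) · ρ^2 sin(φ), so

    ∭_V (∇·F) dV = ∫_0^{2π} ∫_0^{π} ∫_0^{1} (27) · ρ^2 sin(φ) dρ dφ dθ.

Inner (ρ from 0 to 1): 9sin(φ).
Middle (φ from 0 to π): 18.
Outer (θ from 0 to 2π): 36π.

Therefore ∯_{∂V} F · n dS = 36π.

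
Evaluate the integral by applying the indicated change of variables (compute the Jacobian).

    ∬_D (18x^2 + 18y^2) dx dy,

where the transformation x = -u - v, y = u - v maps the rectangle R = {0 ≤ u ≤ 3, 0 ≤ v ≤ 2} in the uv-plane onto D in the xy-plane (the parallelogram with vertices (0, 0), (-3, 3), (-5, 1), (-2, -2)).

Compute the Jacobian determinant of (x, y) with respect to (u, v):

    ∂(x,y)/∂(u,v) = | -1  -1 | = (-1)(-1) - (-1)(1) = 2.
                   | 1  -1 |

Its absolute value is |J| = 2 (the area scaling factor).

Substituting x = -u - v, y = u - v into the integrand,

    18x^2 + 18y^2 → 36u^2 + 36v^2,

so the integral becomes

    ∬_R (36u^2 + 36v^2) · |J| du dv = ∫_0^3 ∫_0^2 (72u^2 + 72v^2) dv du.

Inner (v): 144u^2 + 192.
Outer (u): 1872.

Therefore ∬_D (18x^2 + 18y^2) dx dy = 1872.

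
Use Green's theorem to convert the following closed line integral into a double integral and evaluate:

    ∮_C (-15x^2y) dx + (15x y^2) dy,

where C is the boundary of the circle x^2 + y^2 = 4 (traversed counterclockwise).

Green's theorem converts the closed line integral into a double integral over the enclosed region D:

    ∮_C P dx + Q dy = ∬_D (∂Q/∂x - ∂P/∂y) dA.

Here P = -15x^2y, Q = 15x y^2, so

    ∂Q/∂x = 15y^2,    ∂P/∂y = -15x^2,
    ∂Q/∂x - ∂P/∂y = 15x^2 + 15y^2.

D is the region x^2 + y^2 ≤ 4. Evaluating the double integral:

In polar coordinates (x = r cos θ, y = r sin θ, dA = r dr dθ) the integrand becomes 15r^2, so

    ∬_D (15x^2 + 15y^2) dA = ∫_0^{2π} ∫_0^{2} (15r^2) · r dr dθ.

Inner (r from 0 to 2): 60.
Outer (θ from 0 to 2π): 120π.

Therefore ∮_C P dx + Q dy = 120π.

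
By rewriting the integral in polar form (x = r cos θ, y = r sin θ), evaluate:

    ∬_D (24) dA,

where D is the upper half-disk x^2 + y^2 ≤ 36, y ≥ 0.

The region D is 0 ≤ r ≤ 6, 0 ≤ θ ≤ π in polar coordinates, where x = r cos(θ), y = r sin(θ), and dA = r dr dθ.

Under the substitution, the integrand becomes 24, so

    ∬_D (24) dA = ∫_{0}^{π} ∫_{0}^{6} (24) · r dr dθ.

Inner integral (in r): ∫_{0}^{6} (24) · r dr = 432.

Outer integral (in θ): ∫_{0}^{π} (432) dθ = 432π.

Therefore ∬_D (24) dA = 432π.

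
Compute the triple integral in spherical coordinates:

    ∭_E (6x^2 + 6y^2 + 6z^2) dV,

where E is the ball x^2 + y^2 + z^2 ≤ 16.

In spherical coordinates, x = ρ sin(φ) cos(θ), y = ρ sin(φ) sin(θ), z = ρ cos(φ), and dV = ρ^2 sin(φ) dρ dφ dθ.

The integrand becomes 6ρ^2, so

    ∭_E (6x^2 + 6y^2 + 6z^2) dV = ∫_{0}^{2π} ∫_{0}^{π} ∫_{0}^{4} (6ρ^2) · ρ^2 sin(φ) dρ dφ dθ.

Inner (ρ): 6144sin(φ)/5.
Middle (φ): 12288/5.
Outer (θ): 24576π/5.

Therefore the triple integral equals 24576π/5.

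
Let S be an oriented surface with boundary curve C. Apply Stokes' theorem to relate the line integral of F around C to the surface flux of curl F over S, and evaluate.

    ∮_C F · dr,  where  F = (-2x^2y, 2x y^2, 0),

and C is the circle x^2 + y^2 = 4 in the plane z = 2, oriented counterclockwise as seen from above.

Let S be the flat disk x^2 + y^2 ≤ 4 in the plane z = 2, with upward unit normal n̂ = ẑ. By Stokes' theorem,

    ∮_C F · dr = ∬_S (∇ × F) · n̂ dS = ∬_D (curl F)_z dA,

where D is the disk x^2 + y^2 ≤ 4.

Compute the curl of F = (-2x^2y, 2x y^2, 0):
    (∇ × F)_x = ∂F_z/∂y - ∂F_y/∂z = 0,
    (∇ × F)_y = ∂F_x/∂z - ∂F_z/∂x = 0,
    (∇ × F)_z = ∂F_y/∂x - ∂F_x/∂y = 2x^2 + 2y^2.

On z = 2, (curl F)_z = 2x^2 + 2y^2.

Convert to polar (x = r cos θ, y = r sin θ, dA = r dr dθ); the integrand becomes 2r^2, so

    ∬_D (curl F)_z dA = ∫_0^{2π} ∫_0^{2} (2r^2) · r dr dθ.

Inner (r from 0 to 2): 8.
Outer (θ from 0 to 2π): 16π.

Therefore ∮_C F · dr = 16π.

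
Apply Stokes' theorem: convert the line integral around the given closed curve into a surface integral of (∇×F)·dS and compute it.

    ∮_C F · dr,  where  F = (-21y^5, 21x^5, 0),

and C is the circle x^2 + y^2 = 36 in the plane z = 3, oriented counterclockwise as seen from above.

Let S be the flat disk x^2 + y^2 ≤ 36 in the plane z = 3, with upward unit normal n̂ = ẑ. By Stokes' theorem,

    ∮_C F · dr = ∬_S (∇ × F) · n̂ dS = ∬_D (curl F)_z dA,

where D is the disk x^2 + y^2 ≤ 36.

Compute the curl of F = (-21y^5, 21x^5, 0):
    (∇ × F)_x = ∂F_z/∂y - ∂F_y/∂z = 0,
    (∇ × F)_y = ∂F_x/∂z - ∂F_z/∂x = 0,
    (∇ × F)_z = ∂F_y/∂x - ∂F_x/∂y = 105x^4 + 105y^4.

On z = 3, (curl F)_z = 105x^4 + 105y^4.

Convert to polar (x = r cos θ, y = r sin θ, dA = r dr dθ); the integrand becomes 105r^4(sin(θ)^4 + cos(θ)^4), so

    ∬_D (curl F)_z dA = ∫_0^{2π} ∫_0^{6} (105r^4(sin(θ)^4 + cos(θ)^4)) · r dr dθ.

Inner (r from 0 to 6): 816480sin(θ)^4 + 816480cos(θ)^4.
Outer (θ from 0 to 2π): 1224720π.

Therefore ∮_C F · dr = 1224720π.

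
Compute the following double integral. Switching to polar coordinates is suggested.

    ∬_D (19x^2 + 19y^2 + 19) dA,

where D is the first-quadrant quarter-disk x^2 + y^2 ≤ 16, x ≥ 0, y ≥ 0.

The region D is 0 ≤ r ≤ 4, 0 ≤ θ ≤ π/2 in polar coordinates, where x = r cos(θ), y = r sin(θ), and dA = r dr dθ.

Under the substitution, the integrand becomes 19r^2 + 19, so

    ∬_D (19x^2 + 19y^2 + 19) dA = ∫_{0}^{π/2} ∫_{0}^{4} (19r^2 + 19) · r dr dθ.

Inner integral (in r): ∫_{0}^{4} (19r^2 + 19) · r dr = 1368.

Outer integral (in θ): ∫_{0}^{π/2} (1368) dθ = 684π.

Therefore ∬_D (19x^2 + 19y^2 + 19) dA = 684π.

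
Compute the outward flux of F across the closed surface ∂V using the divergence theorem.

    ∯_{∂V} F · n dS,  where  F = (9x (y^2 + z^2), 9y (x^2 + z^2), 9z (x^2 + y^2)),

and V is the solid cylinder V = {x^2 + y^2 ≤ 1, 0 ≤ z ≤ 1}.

By the divergence theorem,

    ∯_{∂V} F · n dS = ∭_V (∇ · F) dV.

Compute the divergence:
    ∇ · F = ∂F_x/∂x + ∂F_y/∂y + ∂F_z/∂z = 9y^2 + 9z^2 + 9x^2 + 9z^2 + 9x^2 + 9y^2 = 18x^2 + 18y^2 + 18z^2.

In cylindrical coordinates, x = r cos(θ), y = r sin(θ), z = z, dV = r dr dθ dz, with 0 ≤ r ≤ 1, 0 ≤ θ ≤ 2π, 0 ≤ z ≤ 1.

The integrand, after substitution and multiplying by the volume element, becomes (18r^2 + 18z^2) · r, so

    ∭_V (∇·F) dV = ∫_0^{2π} ∫_0^{1} ∫_0^{1} (18r^2 + 18z^2) · r dz dr dθ.

Inner (z from 0 to 1): 18r^3 + 6r.
Middle (r from 0 to 1): 15/2.
Outer (θ from 0 to 2π): 15π.

Therefore ∯_{∂V} F · n dS = 15π.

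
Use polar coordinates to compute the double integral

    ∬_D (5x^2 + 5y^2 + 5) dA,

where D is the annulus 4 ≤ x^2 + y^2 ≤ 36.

The region D is 2 ≤ r ≤ 6, 0 ≤ θ ≤ 2π in polar coordinates, where x = r cos(θ), y = r sin(θ), and dA = r dr dθ.

Under the substitution, the integrand becomes 5r^2 + 5, so

    ∬_D (5x^2 + 5y^2 + 5) dA = ∫_{0}^{2π} ∫_{2}^{6} (5r^2 + 5) · r dr dθ.

Inner integral (in r): ∫_{2}^{6} (5r^2 + 5) · r dr = 1680.

Outer integral (in θ): ∫_{0}^{2π} (1680) dθ = 3360π.

Therefore ∬_D (5x^2 + 5y^2 + 5) dA = 3360π.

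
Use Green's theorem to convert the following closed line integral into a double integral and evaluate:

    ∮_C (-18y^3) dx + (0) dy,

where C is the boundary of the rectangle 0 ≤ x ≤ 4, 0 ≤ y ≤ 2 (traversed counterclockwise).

Green's theorem converts the closed line integral into a double integral over the enclosed region D:

    ∮_C P dx + Q dy = ∬_D (∂Q/∂x - ∂P/∂y) dA.

Here P = -18y^3, Q = 0, so

    ∂Q/∂x = 0,    ∂P/∂y = -54y^2,
    ∂Q/∂x - ∂P/∂y = 54y^2.

D is the region 0 ≤ x ≤ 4, 0 ≤ y ≤ 2. Evaluating the double integral:

    ∬_D (54y^2) dA = ∫_0^{4} ∫_0^{2} (54y^2) dy dx.

Inner (y from 0 to 2): 144.
Outer (x from 0 to 4): 576.

Therefore ∮_C P dx + Q dy = 576.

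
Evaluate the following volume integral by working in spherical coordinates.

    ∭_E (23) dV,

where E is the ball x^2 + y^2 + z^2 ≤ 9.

In spherical coordinates, x = ρ sin(φ) cos(θ), y = ρ sin(φ) sin(θ), z = ρ cos(φ), and dV = ρ^2 sin(φ) dρ dφ dθ.

The integrand becomes 23, so

    ∭_E (23) dV = ∫_{0}^{2π} ∫_{0}^{π} ∫_{0}^{3} (23) · ρ^2 sin(φ) dρ dφ dθ.

Inner (ρ): 207sin(φ).
Middle (φ): 414.
Outer (θ): 828π.

Therefore the triple integral equals 828π.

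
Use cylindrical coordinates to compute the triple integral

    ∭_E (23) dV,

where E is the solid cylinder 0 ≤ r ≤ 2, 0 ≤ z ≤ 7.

In cylindrical coordinates, x = r cos(θ), y = r sin(θ), z = z, and dV = r dr dθ dz.

The integrand becomes 23, so

    ∭_E (23) dV = ∫_{0}^{2π} ∫_{0}^{2} ∫_{0}^{7} (23) · r dz dr dθ.

Inner (z): 161r.
Middle (r from 0 to 2): 322.
Outer (θ): 644π.

Therefore the triple integral equals 644π.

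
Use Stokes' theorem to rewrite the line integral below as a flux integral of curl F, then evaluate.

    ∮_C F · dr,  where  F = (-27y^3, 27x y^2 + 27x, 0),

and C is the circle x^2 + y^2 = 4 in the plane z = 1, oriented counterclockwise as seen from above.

Let S be the flat disk x^2 + y^2 ≤ 4 in the plane z = 1, with upward unit normal n̂ = ẑ. By Stokes' theorem,

    ∮_C F · dr = ∬_S (∇ × F) · n̂ dS = ∬_D (curl F)_z dA,

where D is the disk x^2 + y^2 ≤ 4.

Compute the curl of F = (-27y^3, 27x y^2 + 27x, 0):
    (∇ × F)_x = ∂F_z/∂y - ∂F_y/∂z = 0,
    (∇ × F)_y = ∂F_x/∂z - ∂F_z/∂x = 0,
    (∇ × F)_z = ∂F_y/∂x - ∂F_x/∂y = 108y^2 + 27.

On z = 1, (curl F)_z = 108y^2 + 27.

Convert to polar (x = r cos θ, y = r sin θ, dA = r dr dθ); the integrand becomes 108r^2sin(θ)^2 + 27, so

    ∬_D (curl F)_z dA = ∫_0^{2π} ∫_0^{2} (108r^2sin(θ)^2 + 27) · r dr dθ.

Inner (r from 0 to 2): 432sin(θ)^2 + 54.
Outer (θ from 0 to 2π): 540π.

Therefore ∮_C F · dr = 540π.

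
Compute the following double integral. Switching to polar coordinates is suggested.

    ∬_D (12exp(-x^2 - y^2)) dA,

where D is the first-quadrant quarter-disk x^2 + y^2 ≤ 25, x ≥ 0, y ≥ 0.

The region D is 0 ≤ r ≤ 5, 0 ≤ θ ≤ π/2 in polar coordinates, where x = r cos(θ), y = r sin(θ), and dA = r dr dθ.

Under the substitution, the integrand becomes 12exp(-r^2), so

    ∬_D (12exp(-x^2 - y^2)) dA = ∫_{0}^{π/2} ∫_{0}^{5} (12exp(-r^2)) · r dr dθ.

Inner integral (in r): ∫_{0}^{5} (12exp(-r^2)) · r dr = 6 - 6exp(-25).

Outer integral (in θ): ∫_{0}^{π/2} (6 - 6exp(-25)) dθ = -3π exp(-25) + 3π.

Therefore ∬_D (12exp(-x^2 - y^2)) dA = -3π exp(-25) + 3π.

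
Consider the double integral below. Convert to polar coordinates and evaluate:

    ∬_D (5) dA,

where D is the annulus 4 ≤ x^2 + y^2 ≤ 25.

The region D is 2 ≤ r ≤ 5, 0 ≤ θ ≤ 2π in polar coordinates, where x = r cos(θ), y = r sin(θ), and dA = r dr dθ.

Under the substitution, the integrand becomes 5, so

    ∬_D (5) dA = ∫_{0}^{2π} ∫_{2}^{5} (5) · r dr dθ.

Inner integral (in r): ∫_{2}^{5} (5) · r dr = 105/2.

Outer integral (in θ): ∫_{0}^{2π} (105/2) dθ = 105π.

Therefore ∬_D (5) dA = 105π.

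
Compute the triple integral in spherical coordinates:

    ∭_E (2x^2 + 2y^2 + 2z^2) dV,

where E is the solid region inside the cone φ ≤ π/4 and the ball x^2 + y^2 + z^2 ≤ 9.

In spherical coordinates, x = ρ sin(φ) cos(θ), y = ρ sin(φ) sin(θ), z = ρ cos(φ), and dV = ρ^2 sin(φ) dρ dφ dθ.

The integrand becomes 2ρ^2, so

    ∭_E (2x^2 + 2y^2 + 2z^2) dV = ∫_{0}^{2π} ∫_{0}^{π/4} ∫_{0}^{3} (2ρ^2) · ρ^2 sin(φ) dρ dφ dθ.

Inner (ρ): 486sin(φ)/5.
Middle (φ): 486/5 - 243sqrt(2)/5.
Outer (θ): 486π (2 - sqrt(2))/5.

Therefore the triple integral equals 486π (2 - sqrt(2))/5.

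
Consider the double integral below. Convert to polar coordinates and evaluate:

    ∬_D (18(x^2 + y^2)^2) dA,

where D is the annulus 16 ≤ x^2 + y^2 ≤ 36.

The region D is 4 ≤ r ≤ 6, 0 ≤ θ ≤ 2π in polar coordinates, where x = r cos(θ), y = r sin(θ), and dA = r dr dθ.

Under the substitution, the integrand becomes 18r^4, so

    ∬_D (18(x^2 + y^2)^2) dA = ∫_{0}^{2π} ∫_{4}^{6} (18r^4) · r dr dθ.

Inner integral (in r): ∫_{4}^{6} (18r^4) · r dr = 127680.

Outer integral (in θ): ∫_{0}^{2π} (127680) dθ = 255360π.

Therefore ∬_D (18(x^2 + y^2)^2) dA = 255360π.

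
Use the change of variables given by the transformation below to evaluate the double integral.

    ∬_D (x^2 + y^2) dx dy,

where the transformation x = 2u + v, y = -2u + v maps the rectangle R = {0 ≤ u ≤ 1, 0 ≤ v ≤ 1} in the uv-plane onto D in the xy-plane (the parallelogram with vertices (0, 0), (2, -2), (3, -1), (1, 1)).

Compute the Jacobian determinant of (x, y) with respect to (u, v):

    ∂(x,y)/∂(u,v) = | 2  1 | = (2)(1) - (1)(-2) = 4.
                   | -2  1 |

Its absolute value is |J| = 4 (the area scaling factor).

Substituting x = 2u + v, y = -2u + v into the integrand,

    x^2 + y^2 → 8u^2 + 2v^2,

so the integral becomes

    ∬_R (8u^2 + 2v^2) · |J| du dv = ∫_0^1 ∫_0^1 (32u^2 + 8v^2) dv du.

Inner (v): 32u^2 + 8/3.
Outer (u): 40/3.

Therefore ∬_D (x^2 + y^2) dx dy = 40/3.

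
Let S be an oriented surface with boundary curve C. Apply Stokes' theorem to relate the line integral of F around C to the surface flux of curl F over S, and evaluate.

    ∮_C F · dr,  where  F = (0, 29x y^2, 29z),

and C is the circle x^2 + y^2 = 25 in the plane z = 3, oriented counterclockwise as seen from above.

Let S be the flat disk x^2 + y^2 ≤ 25 in the plane z = 3, with upward unit normal n̂ = ẑ. By Stokes' theorem,

    ∮_C F · dr = ∬_S (∇ × F) · n̂ dS = ∬_D (curl F)_z dA,

where D is the disk x^2 + y^2 ≤ 25.

Compute the curl of F = (0, 29x y^2, 29z):
    (∇ × F)_x = ∂F_z/∂y - ∂F_y/∂z = 0,
    (∇ × F)_y = ∂F_x/∂z - ∂F_z/∂x = 0,
    (∇ × F)_z = ∂F_y/∂x - ∂F_x/∂y = 29y^2.

On z = 3, (curl F)_z = 29y^2.

Convert to polar (x = r cos θ, y = r sin θ, dA = r dr dθ); the integrand becomes 29r^2sin(θ)^2, so

    ∬_D (curl F)_z dA = ∫_0^{2π} ∫_0^{5} (29r^2sin(θ)^2) · r dr dθ.

Inner (r from 0 to 5): 18125sin(θ)^2/4.
Outer (θ from 0 to 2π): 18125π/4.

Therefore ∮_C F · dr = 18125π/4.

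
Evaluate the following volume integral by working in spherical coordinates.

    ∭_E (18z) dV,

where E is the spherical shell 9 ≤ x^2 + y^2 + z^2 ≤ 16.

In spherical coordinates, x = ρ sin(φ) cos(θ), y = ρ sin(φ) sin(θ), z = ρ cos(φ), and dV = ρ^2 sin(φ) dρ dφ dθ.

The integrand becomes 18ρ cos(φ), so

    ∭_E (18z) dV = ∫_{0}^{2π} ∫_{0}^{π} ∫_{3}^{4} (18ρ cos(φ)) · ρ^2 sin(φ) dρ dφ dθ.

Inner (ρ): 1575sin(2φ)/4.
Middle (φ): 0.
Outer (θ): 0.

Therefore the triple integral equals 0.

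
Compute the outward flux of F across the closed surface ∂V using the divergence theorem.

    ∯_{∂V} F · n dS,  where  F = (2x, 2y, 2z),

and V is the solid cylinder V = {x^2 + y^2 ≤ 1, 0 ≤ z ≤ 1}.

By the divergence theorem,

    ∯_{∂V} F · n dS = ∭_V (∇ · F) dV.

Compute the divergence:
    ∇ · F = ∂F_x/∂x + ∂F_y/∂y + ∂F_z/∂z = 2 + 2 + 2 = 6.

In cylindrical coordinates, x = r cos(θ), y = r sin(θ), z = z, dV = r dr dθ dz, with 0 ≤ r ≤ 1, 0 ≤ θ ≤ 2π, 0 ≤ z ≤ 1.

The integrand, after substitution and multiplying by the volume element, becomes (6) · r, so

    ∭_V (∇·F) dV = ∫_0^{2π} ∫_0^{1} ∫_0^{1} (6) · r dz dr dθ.

Inner (z from 0 to 1): 6r.
Middle (r from 0 to 1): 3.
Outer (θ from 0 to 2π): 6π.

Therefore ∯_{∂V} F · n dS = 6π.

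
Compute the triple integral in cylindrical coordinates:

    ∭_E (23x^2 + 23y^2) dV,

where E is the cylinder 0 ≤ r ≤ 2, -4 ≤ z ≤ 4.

In cylindrical coordinates, x = r cos(θ), y = r sin(θ), z = z, and dV = r dr dθ dz.

The integrand becomes 23r^2, so

    ∭_E (23x^2 + 23y^2) dV = ∫_{0}^{2π} ∫_{0}^{2} ∫_{-4}^{4} (23r^2) · r dz dr dθ.

Inner (z): 184r^3.
Middle (r from 0 to 2): 736.
Outer (θ): 1472π.

Therefore the triple integral equals 1472π.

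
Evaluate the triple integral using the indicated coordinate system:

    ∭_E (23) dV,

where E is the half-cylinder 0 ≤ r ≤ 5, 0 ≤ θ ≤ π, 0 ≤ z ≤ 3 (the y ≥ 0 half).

In cylindrical coordinates, x = r cos(θ), y = r sin(θ), z = z, and dV = r dr dθ dz.

The integrand becomes 23, so

    ∭_E (23) dV = ∫_{0}^{π} ∫_{0}^{5} ∫_{0}^{3} (23) · r dz dr dθ.

Inner (z): 69r.
Middle (r from 0 to 5): 1725/2.
Outer (θ): 1725π/2.

Therefore the triple integral equals 1725π/2.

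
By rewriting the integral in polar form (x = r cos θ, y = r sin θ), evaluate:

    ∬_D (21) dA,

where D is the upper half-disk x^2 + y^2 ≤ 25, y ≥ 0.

The region D is 0 ≤ r ≤ 5, 0 ≤ θ ≤ π in polar coordinates, where x = r cos(θ), y = r sin(θ), and dA = r dr dθ.

Under the substitution, the integrand becomes 21, so

    ∬_D (21) dA = ∫_{0}^{π} ∫_{0}^{5} (21) · r dr dθ.

Inner integral (in r): ∫_{0}^{5} (21) · r dr = 525/2.

Outer integral (in θ): ∫_{0}^{π} (525/2) dθ = 525π/2.

Therefore ∬_D (21) dA = 525π/2.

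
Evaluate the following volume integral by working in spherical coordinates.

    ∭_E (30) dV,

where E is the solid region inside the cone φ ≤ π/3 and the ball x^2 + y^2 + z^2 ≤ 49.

In spherical coordinates, x = ρ sin(φ) cos(θ), y = ρ sin(φ) sin(θ), z = ρ cos(φ), and dV = ρ^2 sin(φ) dρ dφ dθ.

The integrand becomes 30, so

    ∭_E (30) dV = ∫_{0}^{2π} ∫_{0}^{π/3} ∫_{0}^{7} (30) · ρ^2 sin(φ) dρ dφ dθ.

Inner (ρ): 3430sin(φ).
Middle (φ): 1715.
Outer (θ): 3430π.

Therefore the triple integral equals 3430π.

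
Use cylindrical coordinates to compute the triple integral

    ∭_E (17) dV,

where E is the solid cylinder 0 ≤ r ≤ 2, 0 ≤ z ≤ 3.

In cylindrical coordinates, x = r cos(θ), y = r sin(θ), z = z, and dV = r dr dθ dz.

The integrand becomes 17, so

    ∭_E (17) dV = ∫_{0}^{2π} ∫_{0}^{2} ∫_{0}^{3} (17) · r dz dr dθ.

Inner (z): 51r.
Middle (r from 0 to 2): 102.
Outer (θ): 204π.

Therefore the triple integral equals 204π.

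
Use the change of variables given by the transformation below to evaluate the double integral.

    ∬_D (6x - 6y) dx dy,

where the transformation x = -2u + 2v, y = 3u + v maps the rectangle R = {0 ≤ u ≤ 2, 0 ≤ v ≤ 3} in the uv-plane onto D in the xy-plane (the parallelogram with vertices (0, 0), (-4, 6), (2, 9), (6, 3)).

Compute the Jacobian determinant of (x, y) with respect to (u, v):

    ∂(x,y)/∂(u,v) = | -2  2 | = (-2)(1) - (2)(3) = -8.
                   | 3  1 |

Its absolute value is |J| = 8 (the area scaling factor).

Substituting x = -2u + 2v, y = 3u + v into the integrand,

    6x - 6y → -30u + 6v,

so the integral becomes

    ∬_R (-30u + 6v) · |J| du dv = ∫_0^2 ∫_0^3 (-240u + 48v) dv du.

Inner (v): 216 - 720u.
Outer (u): -1008.

Therefore ∬_D (6x - 6y) dx dy = -1008.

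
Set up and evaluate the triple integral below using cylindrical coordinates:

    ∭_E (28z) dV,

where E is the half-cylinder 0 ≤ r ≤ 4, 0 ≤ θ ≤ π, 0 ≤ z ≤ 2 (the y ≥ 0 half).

In cylindrical coordinates, x = r cos(θ), y = r sin(θ), z = z, and dV = r dr dθ dz.

The integrand becomes 28z, so

    ∭_E (28z) dV = ∫_{0}^{π} ∫_{0}^{4} ∫_{0}^{2} (28z) · r dz dr dθ.

Inner (z): 56r.
Middle (r from 0 to 4): 448.
Outer (θ): 448π.

Therefore the triple integral equals 448π.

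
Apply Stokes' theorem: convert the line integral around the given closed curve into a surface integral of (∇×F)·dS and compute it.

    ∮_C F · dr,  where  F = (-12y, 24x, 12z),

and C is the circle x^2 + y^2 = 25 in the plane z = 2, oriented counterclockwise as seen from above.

Let S be the flat disk x^2 + y^2 ≤ 25 in the plane z = 2, with upward unit normal n̂ = ẑ. By Stokes' theorem,

    ∮_C F · dr = ∬_S (∇ × F) · n̂ dS = ∬_D (curl F)_z dA,

where D is the disk x^2 + y^2 ≤ 25.

Compute the curl of F = (-12y, 24x, 12z):
    (∇ × F)_x = ∂F_z/∂y - ∂F_y/∂z = 0,
    (∇ × F)_y = ∂F_x/∂z - ∂F_z/∂x = 0,
    (∇ × F)_z = ∂F_y/∂x - ∂F_x/∂y = 36.

On z = 2, (curl F)_z = 36.

Convert to polar (x = r cos θ, y = r sin θ, dA = r dr dθ); the integrand becomes 36, so

    ∬_D (curl F)_z dA = ∫_0^{2π} ∫_0^{5} (36) · r dr dθ.

Inner (r from 0 to 5): 450.
Outer (θ from 0 to 2π): 900π.

Therefore ∮_C F · dr = 900π.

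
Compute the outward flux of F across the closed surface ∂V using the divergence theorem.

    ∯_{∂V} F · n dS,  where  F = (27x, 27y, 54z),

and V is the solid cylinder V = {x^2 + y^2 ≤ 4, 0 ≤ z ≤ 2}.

By the divergence theorem,

    ∯_{∂V} F · n dS = ∭_V (∇ · F) dV.

Compute the divergence:
    ∇ · F = ∂F_x/∂x + ∂F_y/∂y + ∂F_z/∂z = 27 + 27 + 54 = 108.

In cylindrical coordinates, x = r cos(θ), y = r sin(θ), z = z, dV = r dr dθ dz, with 0 ≤ r ≤ 2, 0 ≤ θ ≤ 2π, 0 ≤ z ≤ 2.

The integrand, after substitution and multiplying by the volume element, becomes (108) · r, so

    ∭_V (∇·F) dV = ∫_0^{2π} ∫_0^{2} ∫_0^{2} (108) · r dz dr dθ.

Inner (z from 0 to 2): 216r.
Middle (r from 0 to 2): 432.
Outer (θ from 0 to 2π): 864π.

Therefore ∯_{∂V} F · n dS = 864π.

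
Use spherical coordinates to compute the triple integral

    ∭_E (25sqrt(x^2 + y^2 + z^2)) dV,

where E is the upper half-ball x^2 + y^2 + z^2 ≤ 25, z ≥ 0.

In spherical coordinates, x = ρ sin(φ) cos(θ), y = ρ sin(φ) sin(θ), z = ρ cos(φ), and dV = ρ^2 sin(φ) dρ dφ dθ.

The integrand becomes 25ρ, so

    ∭_E (25sqrt(x^2 + y^2 + z^2)) dV = ∫_{0}^{2π} ∫_{0}^{π/2} ∫_{0}^{5} (25ρ) · ρ^2 sin(φ) dρ dφ dθ.

Inner (ρ): 15625sin(φ)/4.
Middle (φ): 15625/4.
Outer (θ): 15625π/2.

Therefore the triple integral equals 15625π/2.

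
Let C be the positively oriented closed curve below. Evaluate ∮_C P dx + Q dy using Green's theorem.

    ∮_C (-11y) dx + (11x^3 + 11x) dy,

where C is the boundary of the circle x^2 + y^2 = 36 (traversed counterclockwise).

Green's theorem converts the closed line integral into a double integral over the enclosed region D:

    ∮_C P dx + Q dy = ∬_D (∂Q/∂x - ∂P/∂y) dA.

Here P = -11y, Q = 11x^3 + 11x, so

    ∂Q/∂x = 33x^2 + 11,    ∂P/∂y = -11,
    ∂Q/∂x - ∂P/∂y = 33x^2 + 22.

D is the region x^2 + y^2 ≤ 36. Evaluating the double integral:

In polar coordinates (x = r cos θ, y = r sin θ, dA = r dr dθ) the integrand becomes 33r^2cos(θ)^2 + 22, so

    ∬_D (33x^2 + 22) dA = ∫_0^{2π} ∫_0^{6} (33r^2cos(θ)^2 + 22) · r dr dθ.

Inner (r from 0 to 6): 10692cos(θ)^2 + 396.
Outer (θ from 0 to 2π): 11484π.

Therefore ∮_C P dx + Q dy = 11484π.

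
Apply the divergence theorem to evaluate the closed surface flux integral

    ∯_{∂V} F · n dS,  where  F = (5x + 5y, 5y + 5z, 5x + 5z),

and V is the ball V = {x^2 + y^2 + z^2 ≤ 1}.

By the divergence theorem,

    ∯_{∂V} F · n dS = ∭_V (∇ · F) dV.

Compute the divergence:
    ∇ · F = ∂F_x/∂x + ∂F_y/∂y + ∂F_z/∂z = 5 + 5 + 5 = 15.

In spherical coordinates, x = ρ sin(φ) cos(θ), y = ρ sin(φ) sin(θ), z = ρ cos(φ), dV = ρ^2 sin(φ) dρ dφ dθ, with 0 ≤ ρ ≤ 1, 0 ≤ φ ≤ π, 0 ≤ θ ≤ 2π.

The integrand, after substitution and multiplying by the volume element, becomes (15) · ρ^2 sin(φ), so

    ∭_V (∇·F) dV = ∫_0^{2π} ∫_0^{π} ∫_0^{1} (15) · ρ^2 sin(φ) dρ dφ dθ.

Inner (ρ from 0 to 1): 5sin(φ).
Middle (φ from 0 to π): 10.
Outer (θ from 0 to 2π): 20π.

Therefore ∯_{∂V} F · n dS = 20π.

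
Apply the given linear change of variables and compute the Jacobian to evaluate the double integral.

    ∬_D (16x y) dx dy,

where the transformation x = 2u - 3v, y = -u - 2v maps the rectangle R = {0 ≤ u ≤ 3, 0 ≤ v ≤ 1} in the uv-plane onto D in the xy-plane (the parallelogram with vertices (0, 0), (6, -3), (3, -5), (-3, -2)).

Compute the Jacobian determinant of (x, y) with respect to (u, v):

    ∂(x,y)/∂(u,v) = | 2  -3 | = (2)(-2) - (-3)(-1) = -7.
                   | -1  -2 |

Its absolute value is |J| = 7 (the area scaling factor).

Substituting x = 2u - 3v, y = -u - 2v into the integrand,

    16x y → -32u^2 - 16u v + 96v^2,

so the integral becomes

    ∬_R (-32u^2 - 16u v + 96v^2) · |J| du dv = ∫_0^3 ∫_0^1 (-224u^2 - 112u v + 672v^2) dv du.

Inner (v): -224u^2 - 56u + 224.
Outer (u): -1596.

Therefore ∬_D (16x y) dx dy = -1596.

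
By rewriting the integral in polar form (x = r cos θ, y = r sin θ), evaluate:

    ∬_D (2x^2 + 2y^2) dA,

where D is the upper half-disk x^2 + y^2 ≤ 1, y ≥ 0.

The region D is 0 ≤ r ≤ 1, 0 ≤ θ ≤ π in polar coordinates, where x = r cos(θ), y = r sin(θ), and dA = r dr dθ.

Under the substitution, the integrand becomes 2r^2, so

    ∬_D (2x^2 + 2y^2) dA = ∫_{0}^{π} ∫_{0}^{1} (2r^2) · r dr dθ.

Inner integral (in r): ∫_{0}^{1} (2r^2) · r dr = 1/2.

Outer integral (in θ): ∫_{0}^{π} (1/2) dθ = π/2.

Therefore ∬_D (2x^2 + 2y^2) dA = π/2.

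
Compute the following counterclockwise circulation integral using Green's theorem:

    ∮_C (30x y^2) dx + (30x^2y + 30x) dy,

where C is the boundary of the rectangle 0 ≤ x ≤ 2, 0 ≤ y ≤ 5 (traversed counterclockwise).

Green's theorem converts the closed line integral into a double integral over the enclosed region D:

    ∮_C P dx + Q dy = ∬_D (∂Q/∂x - ∂P/∂y) dA.

Here P = 30x y^2, Q = 30x^2y + 30x, so

    ∂Q/∂x = 60x y + 30,    ∂P/∂y = 60x y,
    ∂Q/∂x - ∂P/∂y = 30.

D is the region 0 ≤ x ≤ 2, 0 ≤ y ≤ 5. Evaluating the double integral:

    ∬_D (30) dA = ∫_0^{2} ∫_0^{5} (30) dy dx.

Inner (y from 0 to 5): 150.
Outer (x from 0 to 2): 300.

Therefore ∮_C P dx + Q dy = 300.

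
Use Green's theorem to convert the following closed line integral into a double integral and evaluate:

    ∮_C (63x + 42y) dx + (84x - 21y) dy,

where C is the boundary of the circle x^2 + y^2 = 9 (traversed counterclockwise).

Green's theorem converts the closed line integral into a double integral over the enclosed region D:

    ∮_C P dx + Q dy = ∬_D (∂Q/∂x - ∂P/∂y) dA.

Here P = 63x + 42y, Q = 84x - 21y, so

    ∂Q/∂x = 84,    ∂P/∂y = 42,
    ∂Q/∂x - ∂P/∂y = 42.

D is the region x^2 + y^2 ≤ 9. Evaluating the double integral:

In polar coordinates (x = r cos θ, y = r sin θ, dA = r dr dθ) the integrand becomes 42, so

    ∬_D (42) dA = ∫_0^{2π} ∫_0^{3} (42) · r dr dθ.

Inner (r from 0 to 3): 189.
Outer (θ from 0 to 2π): 378π.

Therefore ∮_C P dx + Q dy = 378π.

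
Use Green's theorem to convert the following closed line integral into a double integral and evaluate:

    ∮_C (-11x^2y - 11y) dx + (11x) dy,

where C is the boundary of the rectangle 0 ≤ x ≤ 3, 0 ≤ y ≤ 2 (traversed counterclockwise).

Green's theorem converts the closed line integral into a double integral over the enclosed region D:

    ∮_C P dx + Q dy = ∬_D (∂Q/∂x - ∂P/∂y) dA.

Here P = -11x^2y - 11y, Q = 11x, so

    ∂Q/∂x = 11,    ∂P/∂y = -11x^2 - 11,
    ∂Q/∂x - ∂P/∂y = 11x^2 + 22.

D is the region 0 ≤ x ≤ 3, 0 ≤ y ≤ 2. Evaluating the double integral:

    ∬_D (11x^2 + 22) dA = ∫_0^{3} ∫_0^{2} (11x^2 + 22) dy dx.

Inner (y from 0 to 2): 22x^2 + 44.
Outer (x from 0 to 3): 330.

Therefore ∮_C P dx + Q dy = 330.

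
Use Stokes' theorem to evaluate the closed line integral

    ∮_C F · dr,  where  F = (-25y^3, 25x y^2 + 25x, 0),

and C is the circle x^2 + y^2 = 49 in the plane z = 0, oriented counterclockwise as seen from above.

Let S be the flat disk x^2 + y^2 ≤ 49 in the plane z = 0, with upward unit normal n̂ = ẑ. By Stokes' theorem,

    ∮_C F · dr = ∬_S (∇ × F) · n̂ dS = ∬_D (curl F)_z dA,

where D is the disk x^2 + y^2 ≤ 49.

Compute the curl of F = (-25y^3, 25x y^2 + 25x, 0):
    (∇ × F)_x = ∂F_z/∂y - ∂F_y/∂z = 0,
    (∇ × F)_y = ∂F_x/∂z - ∂F_z/∂x = 0,
    (∇ × F)_z = ∂F_y/∂x - ∂F_x/∂y = 100y^2 + 25.

On z = 0, (curl F)_z = 100y^2 + 25.

Convert to polar (x = r cos θ, y = r sin θ, dA = r dr dθ); the integrand becomes 100r^2sin(θ)^2 + 25, so

    ∬_D (curl F)_z dA = ∫_0^{2π} ∫_0^{7} (100r^2sin(θ)^2 + 25) · r dr dθ.

Inner (r from 0 to 7): 60025sin(θ)^2 + 1225/2.
Outer (θ from 0 to 2π): 61250π.

Therefore ∮_C F · dr = 61250π.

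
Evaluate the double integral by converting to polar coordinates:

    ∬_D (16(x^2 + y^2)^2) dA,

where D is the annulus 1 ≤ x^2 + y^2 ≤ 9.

The region D is 1 ≤ r ≤ 3, 0 ≤ θ ≤ 2π in polar coordinates, where x = r cos(θ), y = r sin(θ), and dA = r dr dθ.

Under the substitution, the integrand becomes 16r^4, so

    ∬_D (16(x^2 + y^2)^2) dA = ∫_{0}^{2π} ∫_{1}^{3} (16r^4) · r dr dθ.

Inner integral (in r): ∫_{1}^{3} (16r^4) · r dr = 5824/3.

Outer integral (in θ): ∫_{0}^{2π} (5824/3) dθ = 11648π/3.

Therefore ∬_D (16(x^2 + y^2)^2) dA = 11648π/3.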